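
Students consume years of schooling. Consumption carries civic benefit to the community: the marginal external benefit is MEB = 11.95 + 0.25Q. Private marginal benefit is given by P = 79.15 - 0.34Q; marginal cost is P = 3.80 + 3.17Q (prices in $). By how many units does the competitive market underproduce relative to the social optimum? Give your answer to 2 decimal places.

5.31 units

Market equilibrium (private): 3.80 + 3.17Q = 79.15 - 0.34Q → Q_m = 21.4672.
Social marginal benefit = demand + MEB = 91.10 - 0.09Q.
Set SMB = MC: 91.10 - 0.09Q = 3.80 + 3.17Q → Q* = 26.7791.
Gap = |21.4672 − 26.7791| = 5.3119.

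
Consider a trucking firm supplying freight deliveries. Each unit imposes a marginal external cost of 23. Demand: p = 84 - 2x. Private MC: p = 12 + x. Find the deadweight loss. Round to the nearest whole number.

Market equilibrium (private): 12 + x = 84 - 2x → x_m = 24.0000.
Social marginal cost = private MC + MEC = 35 + x.
Set SMC = demand: 35 + x = 84 - 2x → x* = 16.3333.
The welfare-loss triangle has base |x_m − x*| and height MEC(x_m) (the vertical gap between SMC and demand is zero at x* and MEC at x_m).
DWL = ½ × 7.6667 × 23.0000 = 88.1671.

DWL = 88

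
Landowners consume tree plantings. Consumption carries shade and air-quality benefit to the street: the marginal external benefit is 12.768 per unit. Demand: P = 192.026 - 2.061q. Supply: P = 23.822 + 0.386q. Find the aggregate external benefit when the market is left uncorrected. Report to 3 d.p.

Market equilibrium (private): 23.822 + 0.386q = 192.026 - 2.061q → q_m = 68.7389.
Total external benefit = MEB × q_m = 12.768 × 68.7389 = 877.6583.

877.658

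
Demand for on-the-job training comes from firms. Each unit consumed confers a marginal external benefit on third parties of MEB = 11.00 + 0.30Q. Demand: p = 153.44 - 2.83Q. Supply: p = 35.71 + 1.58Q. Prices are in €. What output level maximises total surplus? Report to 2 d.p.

Social marginal benefit = demand + MEB = 164.44 - 2.53Q.
Set SMB = MC: 164.44 - 2.53Q = 35.71 + 1.58Q → Q* = 31.3212.

Q* = 31.32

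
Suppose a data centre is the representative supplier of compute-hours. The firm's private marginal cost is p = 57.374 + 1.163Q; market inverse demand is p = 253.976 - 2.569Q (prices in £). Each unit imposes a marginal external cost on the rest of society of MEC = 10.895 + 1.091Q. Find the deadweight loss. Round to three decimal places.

Market equilibrium (private): 57.374 + 1.163Q = 253.976 - 2.569Q → Q_m = 52.6801.
Social marginal cost = private MC + MEC = 68.269 + 2.254Q.
Set SMC = demand: 68.269 + 2.254Q = 253.976 - 2.569Q → Q* = 38.5045.
Between Q* and Q_m the wedge SMC − demand runs linearly from 0 to MEC(Q_m), so the loss is a triangle.
DWL = ½ × 14.1756 × 68.3690 = 484.5858.

DWL = £484.586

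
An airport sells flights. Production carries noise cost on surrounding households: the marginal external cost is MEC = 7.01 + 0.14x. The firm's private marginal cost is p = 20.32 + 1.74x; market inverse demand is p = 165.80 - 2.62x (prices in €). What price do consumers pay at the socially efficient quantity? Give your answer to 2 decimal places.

Social marginal cost = private MC + MEC = 27.33 + 1.88x.
Set SMC = demand: 27.33 + 1.88x = 165.80 - 2.62x → x* = 30.7711.
Consumer price on the demand curve at x*: 165.80 − 2.62×30.7711 = 85.1797.

P = €85.18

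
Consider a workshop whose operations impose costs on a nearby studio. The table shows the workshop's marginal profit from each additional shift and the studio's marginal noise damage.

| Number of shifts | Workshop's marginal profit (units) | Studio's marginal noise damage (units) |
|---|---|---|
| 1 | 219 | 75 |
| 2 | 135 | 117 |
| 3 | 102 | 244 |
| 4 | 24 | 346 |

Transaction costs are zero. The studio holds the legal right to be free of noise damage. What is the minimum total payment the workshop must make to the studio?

192

Efficient level: marginal profit ≥ marginal noise damage through level 2, so k* = 2.
With the studio holding the right, the workshop must at least compensate total damage at k*: 75 + 117 = 192.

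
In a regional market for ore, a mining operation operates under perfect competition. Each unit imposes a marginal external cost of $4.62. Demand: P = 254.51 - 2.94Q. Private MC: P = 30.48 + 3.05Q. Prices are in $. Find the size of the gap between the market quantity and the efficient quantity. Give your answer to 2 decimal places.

0.77 units

Market equilibrium (private): 30.48 + 3.05Q = 254.51 - 2.94Q → Q_m = 37.4007.
Social marginal cost = private MC + MEC = 35.10 + 3.05Q.
Set SMC = demand: 35.10 + 3.05Q = 254.51 - 2.94Q → Q* = 36.6294.
Gap = |37.4007 − 36.6294| = 0.7713.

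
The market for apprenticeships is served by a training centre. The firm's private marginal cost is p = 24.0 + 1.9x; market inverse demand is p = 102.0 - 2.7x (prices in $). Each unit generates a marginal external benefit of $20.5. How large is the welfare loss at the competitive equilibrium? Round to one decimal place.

DWL = $45.7

Market equilibrium (private): 24.0 + 1.9x = 102.0 - 2.7x → x_m = 16.9565.
Social marginal cost = private MC − MEB = 3.5 + 1.9x.
Set SMC = demand: 3.5 + 1.9x = 102.0 - 2.7x → x* = 21.4130.
Height of the DWL triangle at x_m is demand(x_m) − SMC(x_m) = MEB(x_m) = 20.5000.
DWL = ½ × 4.4565 × 20.5000 = 45.6791.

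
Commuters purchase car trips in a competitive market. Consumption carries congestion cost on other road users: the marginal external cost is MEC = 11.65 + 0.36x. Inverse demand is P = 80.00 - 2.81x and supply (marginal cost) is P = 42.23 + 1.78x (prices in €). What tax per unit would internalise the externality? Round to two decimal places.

tax = €13.55 per unit

Social marginal benefit = demand − MEC = 68.35 - 3.17x.
Set SMB = MC: 68.35 - 3.17x = 42.23 + 1.78x → x* = 5.2768.
The Pigouvian tax equals MEC at x*: 11.65 + 0.36×5.2768 = 13.5496.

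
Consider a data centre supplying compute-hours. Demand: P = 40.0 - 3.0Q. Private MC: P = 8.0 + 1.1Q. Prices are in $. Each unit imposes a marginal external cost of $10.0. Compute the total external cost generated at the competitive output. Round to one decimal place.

Market equilibrium (private): 8.0 + 1.1Q = 40.0 - 3.0Q → Q_m = 7.8049.
Total external cost = MEC × Q_m = 10.0 × 7.8049 = 78.0490.

$78.0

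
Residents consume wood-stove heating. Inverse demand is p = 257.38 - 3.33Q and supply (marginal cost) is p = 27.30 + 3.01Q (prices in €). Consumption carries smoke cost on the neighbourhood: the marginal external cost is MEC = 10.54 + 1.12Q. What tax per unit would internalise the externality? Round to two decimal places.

Social marginal benefit = demand − MEC = 246.84 - 4.45Q.
Set SMB = MC: 246.84 - 4.45Q = 27.30 + 3.01Q → Q* = 29.4290.
The Pigouvian tax equals MEC at Q*: 10.54 + 1.12×29.4290 = 43.5005.

tax = €43.50 per unit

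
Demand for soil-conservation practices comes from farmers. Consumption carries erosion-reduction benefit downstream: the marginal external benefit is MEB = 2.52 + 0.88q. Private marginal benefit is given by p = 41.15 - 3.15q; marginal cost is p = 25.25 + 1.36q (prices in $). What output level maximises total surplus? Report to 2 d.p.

q* = 5.07

Social marginal benefit = demand + MEB = 43.67 - 2.27q.
Set SMB = MC: 43.67 - 2.27q = 25.25 + 1.36q → q* = 5.0744.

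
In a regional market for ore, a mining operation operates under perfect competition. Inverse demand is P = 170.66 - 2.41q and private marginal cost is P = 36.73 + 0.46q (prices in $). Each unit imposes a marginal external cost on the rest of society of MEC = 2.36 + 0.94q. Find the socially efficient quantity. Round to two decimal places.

q* = 34.53

Social marginal cost = private MC + MEC = 39.09 + 1.40q.
Set SMC = demand: 39.09 + 1.40q = 170.66 - 2.41q → q* = 34.5328.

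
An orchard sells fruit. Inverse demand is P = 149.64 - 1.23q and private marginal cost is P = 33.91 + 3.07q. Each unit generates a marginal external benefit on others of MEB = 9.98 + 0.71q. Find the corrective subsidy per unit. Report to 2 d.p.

Social marginal cost = private MC − MEB = 23.93 + 2.36q.
Set SMC = demand: 23.93 + 2.36q = 149.64 - 1.23q → q* = 35.0167.
The Pigouvian subsidy equals MEB at q*: 9.98 + 0.71×35.0167 = 34.8419.

subsidy = 34.84 per unit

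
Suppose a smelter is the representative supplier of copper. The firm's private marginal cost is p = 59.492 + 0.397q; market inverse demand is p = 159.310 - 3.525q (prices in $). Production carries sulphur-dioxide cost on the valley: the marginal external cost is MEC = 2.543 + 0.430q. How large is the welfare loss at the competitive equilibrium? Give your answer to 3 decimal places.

DWL = $20.898

Market equilibrium (private): 59.492 + 0.397q = 159.310 - 3.525q → q_m = 25.4508.
Social marginal cost = private MC + MEC = 62.035 + 0.827q.
Set SMC = demand: 62.035 + 0.827q = 159.310 - 3.525q → q* = 22.3518.
The loss is the area between SMC and demand from q* to q_m; with linear curves that's a triangle of height MEC(q_m).
DWL = ½ × 3.0990 × 13.4868 = 20.8978.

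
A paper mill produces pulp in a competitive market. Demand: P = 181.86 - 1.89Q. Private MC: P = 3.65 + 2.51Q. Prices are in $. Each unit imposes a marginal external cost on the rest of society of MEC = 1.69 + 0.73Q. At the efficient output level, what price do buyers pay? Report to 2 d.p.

P = $116.83

Social marginal cost = private MC + MEC = 5.34 + 3.24Q.
Set SMC = demand: 5.34 + 3.24Q = 181.86 - 1.89Q → Q* = 34.4094.
Consumer price on the demand curve at Q*: 181.86 − 1.89×34.4094 = 116.8262.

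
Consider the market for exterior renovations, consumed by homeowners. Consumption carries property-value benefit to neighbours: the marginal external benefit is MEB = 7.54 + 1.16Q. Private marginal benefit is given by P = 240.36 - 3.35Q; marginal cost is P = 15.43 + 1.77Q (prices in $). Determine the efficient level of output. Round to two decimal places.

Social marginal benefit = demand + MEB = 247.90 - 2.19Q.
Set SMB = MC: 247.90 - 2.19Q = 15.43 + 1.77Q → Q* = 58.7045.

Q* = 58.70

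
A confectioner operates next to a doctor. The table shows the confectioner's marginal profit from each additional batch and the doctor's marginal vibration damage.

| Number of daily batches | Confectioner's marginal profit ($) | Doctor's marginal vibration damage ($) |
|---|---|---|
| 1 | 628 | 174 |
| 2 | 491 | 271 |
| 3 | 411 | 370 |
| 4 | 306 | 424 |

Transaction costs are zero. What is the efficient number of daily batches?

3

Bargaining reaches the level where marginal profit last exceeds marginal vibration damage.
That holds through level 3 (411 ≥ 370) but not at 4 (306 < 424).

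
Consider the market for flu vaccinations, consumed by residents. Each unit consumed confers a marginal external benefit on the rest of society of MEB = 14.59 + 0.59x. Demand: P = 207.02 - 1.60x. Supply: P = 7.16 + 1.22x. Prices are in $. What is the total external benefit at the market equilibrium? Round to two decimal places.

$2515.78

Market equilibrium (private): 7.16 + 1.22x = 207.02 - 1.60x → x_m = 70.8723.
Total external benefit = ∫₀^{x_m} (14.59 + 0.59x) dx = 14.59×70.8723 + ½×0.59×70.8723² = 2515.7773.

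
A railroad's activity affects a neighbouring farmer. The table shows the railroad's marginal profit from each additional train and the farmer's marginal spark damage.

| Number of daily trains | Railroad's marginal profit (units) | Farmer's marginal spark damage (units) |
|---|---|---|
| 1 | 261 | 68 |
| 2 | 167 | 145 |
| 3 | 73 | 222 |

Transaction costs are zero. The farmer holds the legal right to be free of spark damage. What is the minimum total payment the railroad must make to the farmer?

Efficient level: marginal profit ≥ marginal spark damage through level 2, so k* = 2.
With the farmer holding the right, the railroad must at least compensate total damage at k*: 68 + 145 = 213.

213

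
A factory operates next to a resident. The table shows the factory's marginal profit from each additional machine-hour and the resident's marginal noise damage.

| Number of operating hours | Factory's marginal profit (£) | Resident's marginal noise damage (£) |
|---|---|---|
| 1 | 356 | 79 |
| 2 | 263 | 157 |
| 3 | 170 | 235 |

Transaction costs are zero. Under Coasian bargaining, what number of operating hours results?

2

Bargaining reaches the level where marginal profit last exceeds marginal noise damage.
That holds through level 2 (263 ≥ 157) but not at 3 (170 < 235).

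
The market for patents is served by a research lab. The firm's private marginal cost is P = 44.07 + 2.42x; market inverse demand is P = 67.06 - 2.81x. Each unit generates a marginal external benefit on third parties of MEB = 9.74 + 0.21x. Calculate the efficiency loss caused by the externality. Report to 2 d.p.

Market equilibrium (private): 44.07 + 2.42x = 67.06 - 2.81x → x_m = 4.3958.
Social marginal cost = private MC − MEB = 34.33 + 2.21x.
Set SMC = demand: 34.33 + 2.21x = 67.06 - 2.81x → x* = 6.5199.
The welfare-loss triangle has base |x_m − x*| and height MEB(x_m) (the vertical gap between SMC and demand is zero at x* and MEB at x_m).
DWL = ½ × 2.1241 × 10.6631 = 11.3247.

DWL = 11.32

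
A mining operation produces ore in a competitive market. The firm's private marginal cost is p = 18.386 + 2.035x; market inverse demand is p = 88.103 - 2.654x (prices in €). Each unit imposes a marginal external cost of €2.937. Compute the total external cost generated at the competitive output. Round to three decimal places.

Market equilibrium (private): 18.386 + 2.035x = 88.103 - 2.654x → x_m = 14.8682.
Total external cost = MEC × x_m = 2.937 × 14.8682 = 43.6679.

€43.668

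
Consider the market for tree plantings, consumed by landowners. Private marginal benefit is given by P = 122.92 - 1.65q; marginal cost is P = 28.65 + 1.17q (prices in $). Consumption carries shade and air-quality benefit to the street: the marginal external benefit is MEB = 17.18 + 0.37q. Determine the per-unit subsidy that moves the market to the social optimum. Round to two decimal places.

Social marginal benefit = demand + MEB = 140.10 - 1.28q.
Set SMB = MC: 140.10 - 1.28q = 28.65 + 1.17q → q* = 45.4898.
The Pigouvian subsidy equals MEB at q*: 17.18 + 0.37×45.4898 = 34.0112.

subsidy = $34.01 per unit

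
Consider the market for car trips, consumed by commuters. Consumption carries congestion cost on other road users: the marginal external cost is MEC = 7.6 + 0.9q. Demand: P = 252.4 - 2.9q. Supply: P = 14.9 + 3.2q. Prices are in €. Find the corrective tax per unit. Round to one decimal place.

Social marginal benefit = demand − MEC = 244.8 - 3.8q.
Set SMB = MC: 244.8 - 3.8q = 14.9 + 3.2q → q* = 32.8429.
The Pigouvian tax equals MEC at q*: 7.6 + 0.9×32.8429 = 37.1586.

tax = €37.2 per unit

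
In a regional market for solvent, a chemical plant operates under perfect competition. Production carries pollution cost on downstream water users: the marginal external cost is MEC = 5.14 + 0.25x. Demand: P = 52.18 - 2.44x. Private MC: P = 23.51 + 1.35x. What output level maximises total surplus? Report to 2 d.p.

x* = 5.82

Social marginal cost = private MC + MEC = 28.65 + 1.60x.
Set SMC = demand: 28.65 + 1.60x = 52.18 - 2.44x → x* = 5.8243.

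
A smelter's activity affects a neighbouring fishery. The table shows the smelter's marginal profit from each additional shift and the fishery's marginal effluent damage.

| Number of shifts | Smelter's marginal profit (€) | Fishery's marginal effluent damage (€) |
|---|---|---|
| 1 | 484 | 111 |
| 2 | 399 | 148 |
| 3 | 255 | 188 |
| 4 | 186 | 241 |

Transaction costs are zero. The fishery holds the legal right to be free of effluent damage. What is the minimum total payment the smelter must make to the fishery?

Efficient level: marginal profit ≥ marginal effluent damage through level 3, so k* = 3.
With the fishery holding the right, the smelter must at least compensate total damage at k*: 111 + 148 + 188 = 447.

€447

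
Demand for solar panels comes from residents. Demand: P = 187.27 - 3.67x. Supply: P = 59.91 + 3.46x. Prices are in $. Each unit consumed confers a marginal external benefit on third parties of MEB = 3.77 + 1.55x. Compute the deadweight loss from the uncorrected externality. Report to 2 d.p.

Market equilibrium (private): 59.91 + 3.46x = 187.27 - 3.67x → x_m = 17.8626.
Social marginal benefit = demand + MEB = 191.04 - 2.12x.
Set SMB = MC: 191.04 - 2.12x = 59.91 + 3.46x → x* = 23.5000.
The welfare-loss triangle has base |x_m − x*| and height MEB(x_m) (the vertical gap between SMB and MC is zero at x* and MEB at x_m).
DWL = ½ × 5.6374 × 31.4570 = 88.6678.

DWL = $88.67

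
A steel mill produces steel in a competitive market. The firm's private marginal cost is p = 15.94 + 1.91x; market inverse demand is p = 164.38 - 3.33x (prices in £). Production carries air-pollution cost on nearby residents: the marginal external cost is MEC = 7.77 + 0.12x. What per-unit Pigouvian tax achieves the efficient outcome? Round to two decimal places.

tax = £10.92 per unit

Social marginal cost = private MC + MEC = 23.71 + 2.03x.
Set SMC = demand: 23.71 + 2.03x = 164.38 - 3.33x → x* = 26.2444.
The Pigouvian tax equals MEC at x*: 7.77 + 0.12×26.2444 = 10.9193.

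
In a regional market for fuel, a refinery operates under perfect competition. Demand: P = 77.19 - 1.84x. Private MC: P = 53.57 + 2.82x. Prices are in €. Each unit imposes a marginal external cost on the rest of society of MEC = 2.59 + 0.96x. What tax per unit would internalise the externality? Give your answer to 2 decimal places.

tax = €6.18 per unit

Social marginal cost = private MC + MEC = 56.16 + 3.78x.
Set SMC = demand: 56.16 + 3.78x = 77.19 - 1.84x → x* = 3.7420.
The Pigouvian tax equals MEC at x*: 2.59 + 0.96×3.7420 = 6.1823.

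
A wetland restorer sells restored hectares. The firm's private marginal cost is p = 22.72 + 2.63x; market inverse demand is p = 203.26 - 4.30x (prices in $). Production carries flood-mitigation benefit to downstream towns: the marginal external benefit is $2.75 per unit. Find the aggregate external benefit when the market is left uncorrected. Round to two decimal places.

Market equilibrium (private): 22.72 + 2.63x = 203.26 - 4.30x → x_m = 26.0519.
Total external benefit = MEB × x_m = 2.75 × 26.0519 = 71.6427.

$71.64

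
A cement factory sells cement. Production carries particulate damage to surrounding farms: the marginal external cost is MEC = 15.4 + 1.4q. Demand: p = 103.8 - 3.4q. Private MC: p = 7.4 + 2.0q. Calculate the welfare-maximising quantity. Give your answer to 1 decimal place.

Social marginal cost = private MC + MEC = 22.8 + 3.4q.
Set SMC = demand: 22.8 + 3.4q = 103.8 - 3.4q → q* = 11.9118.

q* = 11.9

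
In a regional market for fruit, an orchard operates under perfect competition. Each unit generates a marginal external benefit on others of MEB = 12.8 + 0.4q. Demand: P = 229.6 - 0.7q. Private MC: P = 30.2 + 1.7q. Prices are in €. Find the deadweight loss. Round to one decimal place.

Market equilibrium (private): 30.2 + 1.7q = 229.6 - 0.7q → q_m = 83.0833.
Social marginal cost = private MC − MEB = 17.4 + 1.3q.
Set SMC = demand: 17.4 + 1.3q = 229.6 - 0.7q → q* = 106.1000.
The welfare-loss triangle has base |q_m − q*| and height MEB(q_m) (the vertical gap between SMC and demand is zero at q* and MEB at q_m).
DWL = ½ × 23.0167 × 46.0333 = 529.7673.

DWL = €529.8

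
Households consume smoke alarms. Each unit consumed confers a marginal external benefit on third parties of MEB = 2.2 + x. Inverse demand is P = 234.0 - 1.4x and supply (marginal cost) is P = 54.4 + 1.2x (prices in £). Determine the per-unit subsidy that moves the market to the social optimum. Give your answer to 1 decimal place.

subsidy = £115.8 per unit

Social marginal benefit = demand + MEB = 236.2 - 0.4x.
Set SMB = MC: 236.2 - 0.4x = 54.4 + 1.2x → x* = 113.6250.
The Pigouvian subsidy equals MEB at x*: 2.2 + 1.0×113.6250 = 115.8250.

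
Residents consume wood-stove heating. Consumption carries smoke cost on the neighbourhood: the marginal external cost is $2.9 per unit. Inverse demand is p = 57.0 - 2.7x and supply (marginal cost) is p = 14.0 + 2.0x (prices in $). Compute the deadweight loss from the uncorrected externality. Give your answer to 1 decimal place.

DWL = $0.9

Market equilibrium (private): 14.0 + 2.0x = 57.0 - 2.7x → x_m = 9.1489.
Social marginal benefit = demand − MEC = 54.1 - 2.7x.
Set SMB = MC: 54.1 - 2.7x = 14.0 + 2.0x → x* = 8.5319.
Height of the DWL triangle at x_m is MC(x_m) − SMB(x_m) = MEC(x_m) = 2.9000.
DWL = ½ × 0.6170 × 2.9000 = 0.8947.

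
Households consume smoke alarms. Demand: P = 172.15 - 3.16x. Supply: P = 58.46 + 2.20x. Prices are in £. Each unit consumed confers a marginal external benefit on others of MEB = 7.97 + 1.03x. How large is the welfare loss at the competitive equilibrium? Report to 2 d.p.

Market equilibrium (private): 58.46 + 2.20x = 172.15 - 3.16x → x_m = 21.2108.
Social marginal benefit = demand + MEB = 180.12 - 2.13x.
Set SMB = MC: 180.12 - 2.13x = 58.46 + 2.20x → x* = 28.0970.
The welfare-loss triangle has base |x_m − x*| and height MEB(x_m) (the vertical gap between SMB and MC is zero at x* and MEB at x_m).
DWL = ½ × 6.8862 × 29.8171 = 102.6633.

DWL = £102.66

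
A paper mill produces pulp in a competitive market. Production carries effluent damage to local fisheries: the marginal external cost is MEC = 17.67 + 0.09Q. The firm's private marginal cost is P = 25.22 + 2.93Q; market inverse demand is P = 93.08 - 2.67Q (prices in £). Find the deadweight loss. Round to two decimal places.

Market equilibrium (private): 25.22 + 2.93Q = 93.08 - 2.67Q → Q_m = 12.1179.
Social marginal cost = private MC + MEC = 42.89 + 3.02Q.
Set SMC = demand: 42.89 + 3.02Q = 93.08 - 2.67Q → Q* = 8.8207.
The welfare-loss triangle has base |Q_m − Q*| and height MEC(Q_m) (the vertical gap between SMC and demand is zero at Q* and MEC at Q_m).
DWL = ½ × 3.2972 × 18.7606 = 30.9287.

DWL = £30.93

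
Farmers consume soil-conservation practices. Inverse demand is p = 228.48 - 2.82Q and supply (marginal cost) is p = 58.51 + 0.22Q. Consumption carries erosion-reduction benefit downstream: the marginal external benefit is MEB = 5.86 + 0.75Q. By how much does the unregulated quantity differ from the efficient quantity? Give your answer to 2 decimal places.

Market equilibrium (private): 58.51 + 0.22Q = 228.48 - 2.82Q → Q_m = 55.9112.
Social marginal benefit = demand + MEB = 234.34 - 2.07Q.
Set SMB = MC: 234.34 - 2.07Q = 58.51 + 0.22Q → Q* = 76.7817.
Gap = |55.9112 − 76.7817| = 20.8705.

20.87 units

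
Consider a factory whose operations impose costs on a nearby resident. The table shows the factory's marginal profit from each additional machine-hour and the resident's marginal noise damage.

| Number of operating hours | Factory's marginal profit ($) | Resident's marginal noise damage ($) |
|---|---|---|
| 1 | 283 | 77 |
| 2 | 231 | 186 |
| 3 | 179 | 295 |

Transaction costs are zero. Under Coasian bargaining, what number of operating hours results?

2

Bargaining reaches the level where marginal profit last exceeds marginal noise damage.
That holds through level 2 (231 ≥ 186) but not at 3 (179 < 295).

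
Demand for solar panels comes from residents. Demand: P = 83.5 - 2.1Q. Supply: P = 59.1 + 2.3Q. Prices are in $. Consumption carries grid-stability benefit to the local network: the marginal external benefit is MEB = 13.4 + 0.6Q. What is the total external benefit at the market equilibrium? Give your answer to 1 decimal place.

Market equilibrium (private): 59.1 + 2.3Q = 83.5 - 2.1Q → Q_m = 5.5455.
Total external benefit = ∫₀^{Q_m} (13.4 + 0.6Q) dQ = 13.4×5.5455 + ½×0.6×5.5455² = 83.5355.

$83.5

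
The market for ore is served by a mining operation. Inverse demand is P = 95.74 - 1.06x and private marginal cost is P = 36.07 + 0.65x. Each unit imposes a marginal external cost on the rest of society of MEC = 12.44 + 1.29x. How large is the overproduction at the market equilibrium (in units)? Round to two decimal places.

Market equilibrium (private): 36.07 + 0.65x = 95.74 - 1.06x → x_m = 34.8947.
Social marginal cost = private MC + MEC = 48.51 + 1.94x.
Set SMC = demand: 48.51 + 1.94x = 95.74 - 1.06x → x* = 15.7433.
Gap = |34.8947 − 15.7433| = 19.1514.

19.15 units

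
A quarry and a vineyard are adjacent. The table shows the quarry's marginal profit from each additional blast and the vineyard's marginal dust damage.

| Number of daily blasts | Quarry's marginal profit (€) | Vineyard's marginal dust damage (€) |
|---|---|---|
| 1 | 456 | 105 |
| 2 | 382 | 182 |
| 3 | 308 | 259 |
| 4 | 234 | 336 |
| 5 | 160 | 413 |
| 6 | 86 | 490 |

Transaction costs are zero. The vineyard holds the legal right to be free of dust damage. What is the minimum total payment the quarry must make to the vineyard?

€546

Efficient level: marginal profit ≥ marginal dust damage through level 3, so k* = 3.
With the vineyard holding the right, the quarry must at least compensate total damage at k*: 105 + 182 + 259 = 546.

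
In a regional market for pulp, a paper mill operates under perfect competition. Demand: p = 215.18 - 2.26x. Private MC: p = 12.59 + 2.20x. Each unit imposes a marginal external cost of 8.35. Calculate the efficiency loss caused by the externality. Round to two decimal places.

DWL = 7.82

Market equilibrium (private): 12.59 + 2.20x = 215.18 - 2.26x → x_m = 45.4238.
Social marginal cost = private MC + MEC = 20.94 + 2.20x.
Set SMC = demand: 20.94 + 2.20x = 215.18 - 2.26x → x* = 43.5516.
The welfare-loss triangle has base |x_m − x*| and height MEC(x_m) (the vertical gap between SMC and demand is zero at x* and MEC at x_m).
DWL = ½ × 1.8722 × 8.3500 = 7.8164.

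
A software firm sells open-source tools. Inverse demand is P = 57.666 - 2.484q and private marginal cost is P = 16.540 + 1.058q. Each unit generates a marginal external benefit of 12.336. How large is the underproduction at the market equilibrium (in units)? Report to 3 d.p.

Market equilibrium (private): 16.540 + 1.058q = 57.666 - 2.484q → q_m = 11.6110.
Social marginal cost = private MC − MEB = 4.204 + 1.058q.
Set SMC = demand: 4.204 + 1.058q = 57.666 - 2.484q → q* = 15.0937.
Gap = |11.6110 − 15.0937| = 3.4827.

3.483 units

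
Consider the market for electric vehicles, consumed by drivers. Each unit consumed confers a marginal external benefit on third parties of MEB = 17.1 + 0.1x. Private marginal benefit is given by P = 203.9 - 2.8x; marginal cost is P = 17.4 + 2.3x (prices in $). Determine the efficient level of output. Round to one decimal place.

x* = 40.7

Social marginal benefit = demand + MEB = 221.0 - 2.7x.
Set SMB = MC: 221.0 - 2.7x = 17.4 + 2.3x → x* = 40.7200.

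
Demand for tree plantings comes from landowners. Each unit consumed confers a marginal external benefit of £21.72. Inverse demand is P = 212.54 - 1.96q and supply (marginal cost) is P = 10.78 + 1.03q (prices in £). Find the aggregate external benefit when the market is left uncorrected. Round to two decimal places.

Market equilibrium (private): 10.78 + 1.03q = 212.54 - 1.96q → q_m = 67.4783.
Total external benefit = MEB × q_m = 21.72 × 67.4783 = 1465.6287.

£1465.63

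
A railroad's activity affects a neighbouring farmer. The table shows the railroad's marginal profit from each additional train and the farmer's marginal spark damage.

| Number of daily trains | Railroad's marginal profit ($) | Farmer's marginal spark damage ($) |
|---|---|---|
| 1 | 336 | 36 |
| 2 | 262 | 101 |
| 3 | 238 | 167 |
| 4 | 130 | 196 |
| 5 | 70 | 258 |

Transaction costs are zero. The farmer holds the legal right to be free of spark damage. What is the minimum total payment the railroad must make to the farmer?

$304

Efficient level: marginal profit ≥ marginal spark damage through level 3, so k* = 3.
With the farmer holding the right, the railroad must at least compensate total damage at k*: 36 + 101 + 167 = 304.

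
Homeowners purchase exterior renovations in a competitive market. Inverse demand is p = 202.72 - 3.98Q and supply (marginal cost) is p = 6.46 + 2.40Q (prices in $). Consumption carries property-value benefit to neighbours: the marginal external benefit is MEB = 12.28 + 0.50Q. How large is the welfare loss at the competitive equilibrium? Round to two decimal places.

DWL = $65.06

Market equilibrium (private): 6.46 + 2.40Q = 202.72 - 3.98Q → Q_m = 30.7618.
Social marginal benefit = demand + MEB = 215.00 - 3.48Q.
Set SMB = MC: 215.00 - 3.48Q = 6.46 + 2.40Q → Q* = 35.4660.
The loss is the area between SMB and MC from Q* to Q_m; with linear curves that's a triangle of height MEB(Q_m).
DWL = ½ × 4.7042 × 27.6609 = 65.0612.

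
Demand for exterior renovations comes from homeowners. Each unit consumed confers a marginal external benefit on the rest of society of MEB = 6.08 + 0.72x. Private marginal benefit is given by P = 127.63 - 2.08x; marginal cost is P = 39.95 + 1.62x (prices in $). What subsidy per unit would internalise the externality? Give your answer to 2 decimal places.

subsidy = $28.73 per unit

Social marginal benefit = demand + MEB = 133.71 - 1.36x.
Set SMB = MC: 133.71 - 1.36x = 39.95 + 1.62x → x* = 31.4631.
The Pigouvian subsidy equals MEB at x*: 6.08 + 0.72×31.4631 = 28.7334.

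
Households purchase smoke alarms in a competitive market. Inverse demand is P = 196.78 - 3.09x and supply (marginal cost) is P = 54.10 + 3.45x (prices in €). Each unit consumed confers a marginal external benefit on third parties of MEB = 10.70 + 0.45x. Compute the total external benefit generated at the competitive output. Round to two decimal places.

Market equilibrium (private): 54.10 + 3.45x = 196.78 - 3.09x → x_m = 21.8165.
Total external benefit = ∫₀^{x_m} (10.70 + 0.45x) dx = 10.70×21.8165 + ½×0.45×21.8165² = 340.5275.

€340.53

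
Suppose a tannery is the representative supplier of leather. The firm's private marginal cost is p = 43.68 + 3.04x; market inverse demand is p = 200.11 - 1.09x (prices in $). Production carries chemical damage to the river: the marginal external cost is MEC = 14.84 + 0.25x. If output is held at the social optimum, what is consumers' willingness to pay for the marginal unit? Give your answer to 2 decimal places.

P = $164.87

Social marginal cost = private MC + MEC = 58.52 + 3.29x.
Set SMC = demand: 58.52 + 3.29x = 200.11 - 1.09x → x* = 32.3265.
Consumer price on the demand curve at x*: 200.11 − 1.09×32.3265 = 164.8741.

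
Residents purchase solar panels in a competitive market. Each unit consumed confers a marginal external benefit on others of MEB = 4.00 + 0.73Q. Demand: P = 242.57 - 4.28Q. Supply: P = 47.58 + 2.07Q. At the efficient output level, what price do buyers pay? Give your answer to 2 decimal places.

Social marginal benefit = demand + MEB = 246.57 - 3.55Q.
Set SMB = MC: 246.57 - 3.55Q = 47.58 + 2.07Q → Q* = 35.4075.
Consumer price on the demand curve at Q*: 242.57 − 4.28×35.4075 = 91.0259.

P = 91.03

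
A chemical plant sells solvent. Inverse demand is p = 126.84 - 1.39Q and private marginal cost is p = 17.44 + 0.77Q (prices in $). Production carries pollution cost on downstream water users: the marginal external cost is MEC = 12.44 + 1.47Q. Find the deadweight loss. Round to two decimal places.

DWL = $1039.99

Market equilibrium (private): 17.44 + 0.77Q = 126.84 - 1.39Q → Q_m = 50.6481.
Social marginal cost = private MC + MEC = 29.88 + 2.24Q.
Set SMC = demand: 29.88 + 2.24Q = 126.84 - 1.39Q → Q* = 26.7107.
The loss is the area between SMC and demand from Q* to Q_m; with linear curves that's a triangle of height MEC(Q_m).
DWL = ½ × 23.9374 × 86.8928 = 1039.9939.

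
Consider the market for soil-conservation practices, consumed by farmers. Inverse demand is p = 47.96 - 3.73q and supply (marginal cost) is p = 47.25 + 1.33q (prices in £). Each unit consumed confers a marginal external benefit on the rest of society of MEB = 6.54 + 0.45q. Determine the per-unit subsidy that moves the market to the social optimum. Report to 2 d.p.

Social marginal benefit = demand + MEB = 54.50 - 3.28q.
Set SMB = MC: 54.50 - 3.28q = 47.25 + 1.33q → q* = 1.5727.
The Pigouvian subsidy equals MEB at q*: 6.54 + 0.45×1.5727 = 7.2477.

subsidy = £7.25 per unit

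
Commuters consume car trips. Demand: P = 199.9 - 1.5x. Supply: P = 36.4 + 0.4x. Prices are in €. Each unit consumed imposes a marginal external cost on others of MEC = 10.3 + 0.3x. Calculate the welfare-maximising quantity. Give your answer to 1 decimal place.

x* = 69.6

Social marginal benefit = demand − MEC = 189.6 - 1.8x.
Set SMB = MC: 189.6 - 1.8x = 36.4 + 0.4x → x* = 69.6364.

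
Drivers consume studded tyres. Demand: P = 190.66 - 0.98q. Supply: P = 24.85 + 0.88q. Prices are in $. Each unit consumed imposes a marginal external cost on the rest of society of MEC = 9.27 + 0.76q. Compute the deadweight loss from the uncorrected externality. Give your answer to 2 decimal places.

Market equilibrium (private): 24.85 + 0.88q = 190.66 - 0.98q → q_m = 89.1452.
Social marginal benefit = demand − MEC = 181.39 - 1.74q.
Set SMB = MC: 181.39 - 1.74q = 24.85 + 0.88q → q* = 59.7481.
Between q* and q_m the wedge MC − SMB runs linearly from 0 to MEC(q_m), so the loss is a triangle.
DWL = ½ × 29.3971 × 77.0203 = 1132.0867.

DWL = $1132.09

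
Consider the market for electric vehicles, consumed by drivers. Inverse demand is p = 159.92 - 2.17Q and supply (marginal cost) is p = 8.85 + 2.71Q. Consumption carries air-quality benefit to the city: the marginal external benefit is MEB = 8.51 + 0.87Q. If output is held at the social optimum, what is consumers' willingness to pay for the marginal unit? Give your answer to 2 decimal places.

Social marginal benefit = demand + MEB = 168.43 - 1.30Q.
Set SMB = MC: 168.43 - 1.30Q = 8.85 + 2.71Q → Q* = 39.7955.
Consumer price on the demand curve at Q*: 159.92 − 2.17×39.7955 = 73.5638.

P = 73.56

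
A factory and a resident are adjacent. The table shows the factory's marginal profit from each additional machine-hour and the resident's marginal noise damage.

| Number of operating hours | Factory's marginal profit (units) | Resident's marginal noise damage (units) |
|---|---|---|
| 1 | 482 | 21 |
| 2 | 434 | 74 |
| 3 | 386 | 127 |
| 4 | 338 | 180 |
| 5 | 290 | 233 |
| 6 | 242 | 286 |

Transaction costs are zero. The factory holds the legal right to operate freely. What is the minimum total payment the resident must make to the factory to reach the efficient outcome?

Left alone the factory would choose level 6 (marginal profit stays positive).
Efficient level: k* = 5 (marginal profit ≥ marginal noise damage through 5).
The resident must at least cover the factory's forgone profit from cutting 6→5: 242 = 242.

242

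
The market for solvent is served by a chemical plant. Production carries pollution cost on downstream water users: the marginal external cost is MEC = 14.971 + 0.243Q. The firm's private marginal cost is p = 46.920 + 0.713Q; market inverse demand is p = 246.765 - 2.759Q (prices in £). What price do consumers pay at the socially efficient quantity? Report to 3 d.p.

Social marginal cost = private MC + MEC = 61.891 + 0.956Q.
Set SMC = demand: 61.891 + 0.956Q = 246.765 - 2.759Q → Q* = 49.7642.
Consumer price on the demand curve at Q*: 246.765 − 2.759×49.7642 = 109.4656.

P = £109.466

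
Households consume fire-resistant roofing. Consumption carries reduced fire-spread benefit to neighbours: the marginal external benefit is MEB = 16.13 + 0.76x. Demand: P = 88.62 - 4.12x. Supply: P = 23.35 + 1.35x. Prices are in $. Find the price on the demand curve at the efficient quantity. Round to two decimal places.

Social marginal benefit = demand + MEB = 104.75 - 3.36x.
Set SMB = MC: 104.75 - 3.36x = 23.35 + 1.35x → x* = 17.2824.
Consumer price on the demand curve at x*: 88.62 − 4.12×17.2824 = 17.4165.

P = $17.42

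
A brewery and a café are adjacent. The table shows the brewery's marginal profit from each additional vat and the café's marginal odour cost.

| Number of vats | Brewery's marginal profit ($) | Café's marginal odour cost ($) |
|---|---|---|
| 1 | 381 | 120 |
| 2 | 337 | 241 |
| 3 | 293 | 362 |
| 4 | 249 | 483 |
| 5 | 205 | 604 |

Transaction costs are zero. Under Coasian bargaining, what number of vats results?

2

Bargaining reaches the level where marginal profit last exceeds marginal odour cost.
That holds through level 2 (337 ≥ 241) but not at 3 (293 < 362).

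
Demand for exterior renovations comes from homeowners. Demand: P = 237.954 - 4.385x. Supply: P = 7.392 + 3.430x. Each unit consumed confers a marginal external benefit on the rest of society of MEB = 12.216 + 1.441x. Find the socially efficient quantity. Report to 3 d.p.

Social marginal benefit = demand + MEB = 250.170 - 2.944x.
Set SMB = MC: 250.170 - 2.944x = 7.392 + 3.430x → x* = 38.0888.

x* = 38.089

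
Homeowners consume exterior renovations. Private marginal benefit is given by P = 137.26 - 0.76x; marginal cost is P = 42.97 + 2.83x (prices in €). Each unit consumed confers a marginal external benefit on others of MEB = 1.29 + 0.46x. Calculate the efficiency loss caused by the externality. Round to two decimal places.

DWL = €28.56

Market equilibrium (private): 42.97 + 2.83x = 137.26 - 0.76x → x_m = 26.2646.
Social marginal benefit = demand + MEB = 138.55 - 0.30x.
Set SMB = MC: 138.55 - 0.30x = 42.97 + 2.83x → x* = 30.5367.
Height of the DWL triangle at x_m is SMB(x_m) − MC(x_m) = MEB(x_m) = 13.3717.
DWL = ½ × 4.2721 × 13.3717 = 28.5626.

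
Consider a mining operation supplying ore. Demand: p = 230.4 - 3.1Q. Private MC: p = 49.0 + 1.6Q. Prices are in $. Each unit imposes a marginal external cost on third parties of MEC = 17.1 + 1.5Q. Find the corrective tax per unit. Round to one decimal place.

tax = $56.9 per unit

Social marginal cost = private MC + MEC = 66.1 + 3.1Q.
Set SMC = demand: 66.1 + 3.1Q = 230.4 - 3.1Q → Q* = 26.5000.
The Pigouvian tax equals MEC at Q*: 17.1 + 1.5×26.5000 = 56.8500.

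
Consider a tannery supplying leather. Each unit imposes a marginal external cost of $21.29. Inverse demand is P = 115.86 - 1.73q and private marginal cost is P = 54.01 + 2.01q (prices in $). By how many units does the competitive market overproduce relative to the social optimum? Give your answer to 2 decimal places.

Market equilibrium (private): 54.01 + 2.01q = 115.86 - 1.73q → q_m = 16.5374.
Social marginal cost = private MC + MEC = 75.30 + 2.01q.
Set SMC = demand: 75.30 + 2.01q = 115.86 - 1.73q → q* = 10.8449.
Gap = |16.5374 − 10.8449| = 5.6925.

5.69 units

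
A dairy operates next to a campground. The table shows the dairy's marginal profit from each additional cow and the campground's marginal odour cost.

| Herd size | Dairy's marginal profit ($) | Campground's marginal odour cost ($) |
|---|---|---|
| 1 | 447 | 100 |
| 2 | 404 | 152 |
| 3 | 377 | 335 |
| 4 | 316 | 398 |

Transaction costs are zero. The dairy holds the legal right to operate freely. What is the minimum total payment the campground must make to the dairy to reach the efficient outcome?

$316

Left alone the dairy would choose level 4 (marginal profit stays positive).
Efficient level: k* = 3 (marginal profit ≥ marginal odour cost through 3).
The campground must at least cover the dairy's forgone profit from cutting 4→3: 316 = 316.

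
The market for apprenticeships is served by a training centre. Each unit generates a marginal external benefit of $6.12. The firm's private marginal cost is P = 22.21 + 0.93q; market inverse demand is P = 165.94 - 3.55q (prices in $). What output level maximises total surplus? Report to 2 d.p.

q* = 33.45

Social marginal cost = private MC − MEB = 16.09 + 0.93q.
Set SMC = demand: 16.09 + 0.93q = 165.94 - 3.55q → q* = 33.4487.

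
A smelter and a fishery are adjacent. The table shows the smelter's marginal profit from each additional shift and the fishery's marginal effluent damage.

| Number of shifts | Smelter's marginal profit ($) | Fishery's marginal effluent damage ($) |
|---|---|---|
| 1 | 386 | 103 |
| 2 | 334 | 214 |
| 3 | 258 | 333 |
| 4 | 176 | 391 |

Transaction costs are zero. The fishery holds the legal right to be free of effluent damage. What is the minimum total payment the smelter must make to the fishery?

$317

Efficient level: marginal profit ≥ marginal effluent damage through level 2, so k* = 2.
With the fishery holding the right, the smelter must at least compensate total damage at k*: 103 + 214 = 317.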